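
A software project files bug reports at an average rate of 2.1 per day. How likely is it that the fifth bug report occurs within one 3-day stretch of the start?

0.7531

Over the interval, μ = 2.1 × 3 = 6.3 (a 3-day stretch = 3 days).
The fifth arrival falls in the interval iff at least 5 events occur there: P(S_5 ≤ t) = P(N ≥ 5) = 1 − P(N ≤ 4) ≈ 0.7531.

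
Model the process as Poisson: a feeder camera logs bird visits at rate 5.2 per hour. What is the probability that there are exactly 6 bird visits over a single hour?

With mean μ = 5.2 per hour,
P(N = 6) = e^(−μ) μ^6/6! = e^(−5.2) · 5.2^6/720 ≈ 0.1515.

0.1515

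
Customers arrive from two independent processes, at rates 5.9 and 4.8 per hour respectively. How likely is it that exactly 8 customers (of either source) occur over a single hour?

Independent Poisson processes superpose: combined rate λ = 5.9 + 4.8 = 10.7 per hour.
So μ = 10.7.
P(N = 8) = e^(−10.7) · 10.7^8/8! ≈ 0.0961.

0.0961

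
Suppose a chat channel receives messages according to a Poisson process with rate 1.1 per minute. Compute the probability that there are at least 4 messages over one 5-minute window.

0.7983

Over the interval, μ = 1.1 × 5 = 5.5 (a 5-minute window = 5 minutes).
P(N ≥ 4) = 1 − P(N ≤ 3) = 1 − Σ_{j=0}^{3} e^(−μ) μ^j/j! ≈ 0.7983.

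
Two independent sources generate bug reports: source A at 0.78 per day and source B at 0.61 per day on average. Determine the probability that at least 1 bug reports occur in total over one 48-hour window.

0.9380

Independent Poisson processes superpose: combined rate λ = 0.78 + 0.61 = 1.39 per day.
Over the interval, μ = 1.39 × 2 = 2.78 (a 48-hour window = 2 days).
P(N ≥ 1) = 1 − P(N ≤ 0) ≈ 0.9380.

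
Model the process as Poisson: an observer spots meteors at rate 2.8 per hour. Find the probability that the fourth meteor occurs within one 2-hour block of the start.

Over the interval, μ = 2.8 × 2 = 5.6 (a 2-hour block = 2 hours).
The fourth arrival falls in the interval iff at least 4 events occur there: P(S_4 ≤ t) = P(N ≥ 4) = 1 − P(N ≤ 3) ≈ 0.8094.

0.8094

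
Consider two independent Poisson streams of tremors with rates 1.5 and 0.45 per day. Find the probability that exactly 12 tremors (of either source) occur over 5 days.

0.0898

Independent Poisson processes superpose: combined rate λ = 1.5 + 0.45 = 1.95 per day.
Over the interval, μ = 1.95 × 5 = 9.75 (5 days).
P(N = 12) = e^(−9.75) · 9.75^12/12! ≈ 0.0898.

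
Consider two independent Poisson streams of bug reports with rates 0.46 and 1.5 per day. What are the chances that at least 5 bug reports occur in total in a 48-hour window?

0.3555

Independent Poisson processes superpose: combined rate λ = 0.46 + 1.5 = 1.96 per day.
Over the interval, μ = 1.96 × 2 = 3.92 (a 48-hour window = 2 days).
P(N ≥ 5) = 1 − P(N ≤ 4) ≈ 0.3555.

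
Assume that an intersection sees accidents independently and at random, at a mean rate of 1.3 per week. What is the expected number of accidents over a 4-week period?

E[N] = λt = 1.3 × 4 = 5.2 (a 4-week period = 4 weeks).

5.2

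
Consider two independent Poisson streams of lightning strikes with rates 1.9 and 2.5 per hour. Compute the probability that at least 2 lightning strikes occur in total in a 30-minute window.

Independent Poisson processes superpose: combined rate λ = 1.9 + 2.5 = 4.4 per hour.
Over the interval, μ = 4.4 × 0.5 = 2.2 (a 30-minute window = 0.5 hours).
P(N ≥ 2) = 1 − P(N ≤ 1) ≈ 0.6454.

0.6454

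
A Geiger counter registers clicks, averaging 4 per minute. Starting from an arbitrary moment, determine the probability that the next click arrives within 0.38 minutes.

Inter-arrival times are exponential with rate λ = 4 per minute.
P(T ≤ 0.38) = 1 − e^(−λt) = 1 − e^(−4 × 0.38) = 1 − e^(−1.52) ≈ 0.7813.

0.7813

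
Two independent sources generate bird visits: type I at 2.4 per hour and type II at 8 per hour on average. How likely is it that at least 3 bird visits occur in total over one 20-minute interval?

Independent Poisson processes superpose: combined rate λ = 2.4 + 8 = 10.4 per hour.
Over the interval, μ = 10.4 × 1/3 ≈ 3.46667 (a 20-minute interval = 1/3 hours).
P(N ≥ 3) = 1 − P(N ≤ 2) ≈ 0.6729.

0.6729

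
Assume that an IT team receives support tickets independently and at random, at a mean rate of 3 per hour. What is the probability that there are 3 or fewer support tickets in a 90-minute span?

Over the interval, μ = 3 × 1.5 = 4.5 (a 90-minute span = 1.5 hours).
P(N ≤ 3) = Σ_{j=0}^{3} e^(−μ) μ^j/j! ≈ 0.3423.

0.3423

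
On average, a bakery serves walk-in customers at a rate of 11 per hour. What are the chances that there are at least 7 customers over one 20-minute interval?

0.0789

Over the interval, μ = 11 × 1/3 ≈ 3.66667 (a 20-minute interval = 1/3 hours).
P(N ≥ 7) = 1 − P(N ≤ 6) = 1 − Σ_{j=0}^{6} e^(−μ) μ^j/j! ≈ 0.0789.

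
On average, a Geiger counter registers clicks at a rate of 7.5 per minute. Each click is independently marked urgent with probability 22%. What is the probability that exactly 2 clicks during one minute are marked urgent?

Thinning: the clicks that are marked urgent themselves form a Poisson process with rate 0.22 × 7.5 = 1.65 per minute.
So μ = 1.65.
P(N = 2) = e^(−1.65) · 1.65^2/2! ≈ 0.2614.

0.2614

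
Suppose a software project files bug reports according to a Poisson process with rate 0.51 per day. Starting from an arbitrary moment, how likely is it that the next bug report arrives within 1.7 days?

0.5798

Inter-arrival times are exponential with rate λ = 0.51 per day.
P(T ≤ 1.7) = 1 − e^(−λt) = 1 − e^(−0.51 × 1.7) = 1 − e^(−0.867) ≈ 0.5798.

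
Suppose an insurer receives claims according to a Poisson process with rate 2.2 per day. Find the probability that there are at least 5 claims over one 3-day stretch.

Over the interval, μ = 2.2 × 3 = 6.6 (a 3-day stretch = 3 days).
P(N ≥ 5) = 1 − P(N ≤ 4) = 1 − Σ_{j=0}^{4} e^(−μ) μ^j/j! ≈ 0.7873.

0.7873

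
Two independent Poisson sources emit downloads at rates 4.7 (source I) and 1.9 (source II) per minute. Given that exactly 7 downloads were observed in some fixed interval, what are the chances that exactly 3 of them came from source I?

0.0868

Given the total, each event is independently from source I with probability p = λ_I/(λ_I+λ_II) = 4.7/6.6 ≈ 0.7121.
So K ~ Binomial(7, 4.7/6.6): P(K = 3) = C(7,3) · (4.7/6.6)^3 · (1.9/6.6)^4 ≈ 0.0868.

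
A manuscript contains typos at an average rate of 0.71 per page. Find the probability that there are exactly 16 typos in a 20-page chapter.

Over the interval, μ = 0.71 × 20 = 14.2 (a 20-page chapter = 20 pages).
P(N = 16) = e^(−μ) μ^16/16! = e^(−14.2) · 14.2^16/20922789888000 ≈ 0.0889.

0.0889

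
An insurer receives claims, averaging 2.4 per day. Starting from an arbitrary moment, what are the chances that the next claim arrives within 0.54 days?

0.7264

Inter-arrival times are exponential with rate λ = 2.4 per day.
P(T ≤ 0.54) = 1 − e^(−λt) = 1 − e^(−2.4 × 0.54) = 1 − e^(−1.296) ≈ 0.7264.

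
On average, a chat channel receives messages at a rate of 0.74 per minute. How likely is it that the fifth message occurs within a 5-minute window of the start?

Over the interval, μ = 0.74 × 5 = 3.7 (a 5-minute window = 5 minutes).
The fifth arrival falls in the interval iff at least 5 events occur there: P(S_5 ≤ t) = P(N ≥ 5) = 1 − P(N ≤ 4) ≈ 0.3128.

0.3128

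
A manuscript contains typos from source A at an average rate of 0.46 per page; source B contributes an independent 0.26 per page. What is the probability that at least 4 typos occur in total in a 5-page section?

Independent Poisson processes superpose: combined rate λ = 0.46 + 0.26 = 0.72 per page.
Over the interval, μ = 0.72 × 5 = 3.6 (a 5-page section = 5 pages).
P(N ≥ 4) = 1 − P(N ≤ 3) ≈ 0.4848.

0.4848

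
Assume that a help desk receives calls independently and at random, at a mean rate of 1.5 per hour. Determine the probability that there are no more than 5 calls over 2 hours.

0.9161

Over the interval, μ = 1.5 × 2 = 3 (2 hours).
P(N ≤ 5) = Σ_{j=0}^{5} e^(−μ) μ^j/j! ≈ 0.9161.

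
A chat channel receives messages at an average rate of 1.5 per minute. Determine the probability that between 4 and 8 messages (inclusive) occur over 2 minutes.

Over the interval, μ = 1.5 × 2 = 3 (2 minutes).
P(4 ≤ N ≤ 8) = Σ_{j=4}^{8} e^(−3) · 3^j/j! ≈ 0.3490.

0.3490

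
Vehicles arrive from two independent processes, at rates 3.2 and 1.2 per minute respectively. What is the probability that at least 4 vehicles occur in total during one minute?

Independent Poisson processes superpose: combined rate λ = 3.2 + 1.2 = 4.4 per minute.
So μ = 4.4.
P(N ≥ 4) = 1 − P(N ≤ 3) ≈ 0.6406.

0.6406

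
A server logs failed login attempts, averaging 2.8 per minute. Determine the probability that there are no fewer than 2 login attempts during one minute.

0.7689

With mean μ = 2.8 per minute,
P(N ≥ 2) = 1 − P(N ≤ 1) = 1 − Σ_{j=0}^{1} e^(−μ) μ^j/j! ≈ 0.7689.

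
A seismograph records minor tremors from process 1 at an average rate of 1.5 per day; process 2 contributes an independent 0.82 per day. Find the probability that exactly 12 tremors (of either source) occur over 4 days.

0.0794

Independent Poisson processes superpose: combined rate λ = 1.5 + 0.82 = 2.32 per day.
Over the interval, μ = 2.32 × 4 = 9.28 (4 days).
P(N = 12) = e^(−9.28) · 9.28^12/12! ≈ 0.0794.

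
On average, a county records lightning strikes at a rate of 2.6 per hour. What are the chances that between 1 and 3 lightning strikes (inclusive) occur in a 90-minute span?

Over the interval, μ = 2.6 × 1.5 = 3.9 (a 90-minute span = 1.5 hours).
P(1 ≤ N ≤ 3) = Σ_{j=1}^{3} e^(−3.9) · 3.9^j/j! ≈ 0.4330.

0.4330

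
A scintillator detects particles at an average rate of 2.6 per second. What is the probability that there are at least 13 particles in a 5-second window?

Over the interval, μ = 2.6 × 5 = 13 (a 5-second window = 5 seconds).
P(N ≥ 13) = 1 − P(N ≤ 12) = 1 − Σ_{j=0}^{12} e^(−μ) μ^j/j! ≈ 0.5369.

0.5369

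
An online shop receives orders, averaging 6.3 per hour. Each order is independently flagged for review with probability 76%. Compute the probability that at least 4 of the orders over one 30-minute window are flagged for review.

Thinning: the orders that are flagged for review themselves form a Poisson process with rate 0.76 × 6.3 = 4.788 per hour.
Over the interval, μ = 4.788 × 0.5 = 2.394 (a 30-minute window = 0.5 hours).
P(N ≥ 4) = 1 − P(N ≤ 3) ≈ 0.2200.

0.2200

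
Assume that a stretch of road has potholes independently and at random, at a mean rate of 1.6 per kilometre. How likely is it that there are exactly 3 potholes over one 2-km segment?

Over the interval, μ = 1.6 × 2 = 3.2 (a 2-km segment = 2 kilometres).
P(N = 3) = e^(−μ) μ^3/3! = e^(−3.2) · 3.2^3/6 ≈ 0.2226.

0.2226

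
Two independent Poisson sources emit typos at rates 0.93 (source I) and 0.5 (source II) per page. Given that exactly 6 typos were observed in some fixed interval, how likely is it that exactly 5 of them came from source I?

0.2441

Given the total, each event is independently from source I with probability p = λ_I/(λ_I+λ_II) = 0.93/1.43 ≈ 0.6503.
So K ~ Binomial(6, 0.93/1.43): P(K = 5) = C(6,5) · (0.93/1.43)^5 · (0.5/1.43)^1 ≈ 0.2441.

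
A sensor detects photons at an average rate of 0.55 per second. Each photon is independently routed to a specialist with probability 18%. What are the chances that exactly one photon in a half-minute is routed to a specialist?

0.1524

Thinning: the photons that are routed to a specialist themselves form a Poisson process with rate 0.18 × 0.55 = 0.099 per second.
Over the interval, μ = 0.099 × 30 = 2.97 (a half-minute = 30 seconds).
P(N = 1) = e^(−2.97) · 2.97^1/1! ≈ 0.1524.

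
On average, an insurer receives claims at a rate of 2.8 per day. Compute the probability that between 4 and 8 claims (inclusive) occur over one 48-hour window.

Over the interval, μ = 2.8 × 2 = 5.6 (a 48-hour window = 2 days).
P(4 ≤ N ≤ 8) = Σ_{j=4}^{8} e^(−5.6) · 5.6^j/j! ≈ 0.6951.

0.6951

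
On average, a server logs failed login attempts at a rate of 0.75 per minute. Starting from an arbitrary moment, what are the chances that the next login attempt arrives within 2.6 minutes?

Inter-arrival times are exponential with rate λ = 0.75 per minute.
P(T ≤ 2.6) = 1 − e^(−λt) = 1 − e^(−0.75 × 2.6) = 1 − e^(−1.95) ≈ 0.8577.

0.8577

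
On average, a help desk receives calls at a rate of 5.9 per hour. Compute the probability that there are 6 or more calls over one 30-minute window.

0.0790

Over the interval, μ = 5.9 × 0.5 = 2.95 (a 30-minute window = 0.5 hours).
P(N ≥ 6) = 1 − P(N ≤ 5) = 1 − Σ_{j=0}^{5} e^(−μ) μ^j/j! ≈ 0.0790.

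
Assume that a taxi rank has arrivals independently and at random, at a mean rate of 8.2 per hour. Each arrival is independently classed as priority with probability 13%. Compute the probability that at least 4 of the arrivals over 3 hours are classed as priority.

Thinning: the arrivals that are classed as priority themselves form a Poisson process with rate 0.13 × 8.2 = 1.066 per hour.
Over the interval, μ = 1.066 × 3 = 3.198 (3 hours).
P(N ≥ 4) = 1 − P(N ≤ 3) ≈ 0.3970.

0.3970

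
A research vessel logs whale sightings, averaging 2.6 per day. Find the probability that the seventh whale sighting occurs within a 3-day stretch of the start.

0.6616

Over the interval, μ = 2.6 × 3 = 7.8 (a 3-day stretch = 3 days).
The seventh arrival falls in the interval iff at least 7 events occur there: P(S_7 ≤ t) = P(N ≥ 7) = 1 − P(N ≤ 6) ≈ 0.6616.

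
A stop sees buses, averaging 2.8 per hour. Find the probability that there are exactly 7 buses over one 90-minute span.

0.0686

Over the interval, μ = 2.8 × 1.5 = 4.2 (a 90-minute span = 1.5 hours).
P(N = 7) = e^(−μ) μ^7/7! = e^(−4.2) · 4.2^7/5040 ≈ 0.0686.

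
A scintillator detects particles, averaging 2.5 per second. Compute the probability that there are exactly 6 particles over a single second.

0.0278

With mean μ = 2.5 per second,
P(N = 6) = e^(−μ) μ^6/6! = e^(−2.5) · 2.5^6/720 ≈ 0.0278.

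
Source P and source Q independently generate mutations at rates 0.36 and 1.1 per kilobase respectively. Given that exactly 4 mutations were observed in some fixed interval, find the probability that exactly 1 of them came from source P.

Given the total, each event is independently from source P with probability p = λ_P/(λ_P+λ_Q) = 0.36/1.46 ≈ 0.2466.
So K ~ Binomial(4, 0.36/1.46): P(K = 1) = C(4,1) · (0.36/1.46)^1 · (1.1/1.46)^3 ≈ 0.4218.

0.4218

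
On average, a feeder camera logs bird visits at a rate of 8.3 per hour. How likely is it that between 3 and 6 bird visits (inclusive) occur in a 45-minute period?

0.5176

Over the interval, μ = 8.3 × 0.75 = 6.225 (a 45-minute period = 0.75 hours).
P(3 ≤ N ≤ 6) = Σ_{j=3}^{6} e^(−6.225) · 6.225^j/j! ≈ 0.5176.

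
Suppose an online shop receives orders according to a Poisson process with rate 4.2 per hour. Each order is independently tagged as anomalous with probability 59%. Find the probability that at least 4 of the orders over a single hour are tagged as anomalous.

Thinning: the orders that are tagged as anomalous themselves form a Poisson process with rate 0.59 × 4.2 = 2.478 per hour.
So μ = 2.478.
P(N ≥ 4) = 1 − P(N ≤ 3) ≈ 0.2377.

0.2377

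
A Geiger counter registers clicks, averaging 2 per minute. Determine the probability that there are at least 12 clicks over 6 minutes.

Over the interval, μ = 2 × 6 = 12 (6 minutes).
P(N ≥ 12) = 1 − P(N ≤ 11) = 1 − Σ_{j=0}^{11} e^(−μ) μ^j/j! ≈ 0.5384.

0.5384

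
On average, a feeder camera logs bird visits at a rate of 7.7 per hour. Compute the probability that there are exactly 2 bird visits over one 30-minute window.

Over the interval, μ = 7.7 × 0.5 = 3.85 (a 30-minute window = 0.5 hours).
P(N = 2) = e^(−μ) μ^2/2! = e^(−3.85) · 3.85^2/2 ≈ 0.1577.

0.1577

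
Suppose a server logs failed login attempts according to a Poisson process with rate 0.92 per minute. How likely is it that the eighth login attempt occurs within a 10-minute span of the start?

0.6990

Over the interval, μ = 0.92 × 10 = 9.2 (a 10-minute span = 10 minutes).
The eighth arrival falls in the interval iff at least 8 events occur there: P(S_8 ≤ t) = P(N ≥ 8) = 1 − P(N ≤ 7) ≈ 0.6990.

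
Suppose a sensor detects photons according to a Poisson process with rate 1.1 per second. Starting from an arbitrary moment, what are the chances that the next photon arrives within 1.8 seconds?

0.8619

Inter-arrival times are exponential with rate λ = 1.1 per second.
P(T ≤ 1.8) = 1 − e^(−λt) = 1 − e^(−1.1 × 1.8) = 1 − e^(−1.98) ≈ 0.8619.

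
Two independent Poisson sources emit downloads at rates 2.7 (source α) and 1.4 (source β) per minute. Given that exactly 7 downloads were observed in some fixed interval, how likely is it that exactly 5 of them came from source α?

0.3033

Given the total, each event is independently from source α with probability p = λ_α/(λ_α+λ_β) = 2.7/4.1 ≈ 0.6585.
So K ~ Binomial(7, 2.7/4.1): P(K = 5) = C(7,5) · (2.7/4.1)^5 · (1.4/4.1)^2 ≈ 0.3033.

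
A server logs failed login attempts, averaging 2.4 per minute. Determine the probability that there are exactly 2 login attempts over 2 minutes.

Over the interval, μ = 2.4 × 2 = 4.8 (2 minutes).
P(N = 2) = e^(−μ) μ^2/2! = e^(−4.8) · 4.8^2/2 ≈ 0.0948.

0.0948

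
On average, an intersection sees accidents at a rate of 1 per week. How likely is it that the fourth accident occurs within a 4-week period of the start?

Over the interval, μ = 1 × 4 = 4 (a 4-week period = 4 weeks).
The fourth arrival falls in the interval iff at least 4 events occur there: P(S_4 ≤ t) = P(N ≥ 4) = 1 − P(N ≤ 3) ≈ 0.5665.

0.5665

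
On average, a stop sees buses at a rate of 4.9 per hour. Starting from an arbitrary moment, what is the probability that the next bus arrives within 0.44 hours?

0.8842

Inter-arrival times are exponential with rate λ = 4.9 per hour.
P(T ≤ 0.44) = 1 − e^(−λt) = 1 − e^(−4.9 × 0.44) = 1 − e^(−2.156) ≈ 0.8842.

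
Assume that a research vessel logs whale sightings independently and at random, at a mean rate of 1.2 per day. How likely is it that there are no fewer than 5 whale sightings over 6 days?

Over the interval, μ = 1.2 × 6 = 7.2 (6 days).
P(N ≥ 5) = 1 − P(N ≤ 4) = 1 − Σ_{j=0}^{4} e^(−μ) μ^j/j! ≈ 0.8445.

0.8445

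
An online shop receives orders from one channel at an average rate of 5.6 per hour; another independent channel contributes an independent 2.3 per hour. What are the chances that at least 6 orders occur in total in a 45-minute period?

0.5422

Independent Poisson processes superpose: combined rate λ = 5.6 + 2.3 = 7.9 per hour.
Over the interval, μ = 7.9 × 0.75 = 5.925 (a 45-minute period = 0.75 hours).
P(N ≥ 6) = 1 − P(N ≤ 5) ≈ 0.5422.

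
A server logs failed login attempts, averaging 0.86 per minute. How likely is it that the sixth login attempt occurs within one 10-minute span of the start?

Over the interval, μ = 0.86 × 10 = 8.6 (a 10-minute span = 10 minutes).
The sixth arrival falls in the interval iff at least 6 events occur there: P(S_6 ≤ t) = P(N ≥ 6) = 1 − P(N ≤ 5) ≈ 0.8578.

0.8578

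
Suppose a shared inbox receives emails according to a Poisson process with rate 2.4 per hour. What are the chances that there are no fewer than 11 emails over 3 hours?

0.1133

Over the interval, μ = 2.4 × 3 = 7.2 (3 hours).
P(N ≥ 11) = 1 − P(N ≤ 10) = 1 − Σ_{j=0}^{10} e^(−μ) μ^j/j! ≈ 0.1133.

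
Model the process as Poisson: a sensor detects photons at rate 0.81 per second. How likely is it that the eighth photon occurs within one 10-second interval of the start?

Over the interval, μ = 0.81 × 10 = 8.1 (a 10-second interval = 10 seconds).
The eighth arrival falls in the interval iff at least 8 events occur there: P(S_8 ≤ t) = P(N ≥ 8) = 1 − P(N ≤ 7) ≈ 0.5609.

0.5609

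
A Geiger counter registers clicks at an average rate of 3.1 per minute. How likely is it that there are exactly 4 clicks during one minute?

0.1733

With mean μ = 3.1 per minute,
P(N = 4) = e^(−μ) μ^4/4! = e^(−3.1) · 3.1^4/24 ≈ 0.1733.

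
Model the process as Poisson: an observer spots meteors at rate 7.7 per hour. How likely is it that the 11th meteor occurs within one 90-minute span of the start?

Over the interval, μ = 7.7 × 1.5 = 11.55 (a 90-minute span = 1.5 hours).
The 11th arrival falls in the interval iff at least 11 events occur there: P(S_11 ≤ t) = P(N ≥ 11) = 1 − P(N ≤ 10) ≈ 0.6039.

0.6039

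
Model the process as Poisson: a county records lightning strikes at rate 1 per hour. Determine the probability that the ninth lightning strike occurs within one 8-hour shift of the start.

0.4075

Over the interval, μ = 1 × 8 = 8 (an 8-hour shift = 8 hours).
The ninth arrival falls in the interval iff at least 9 events occur there: P(S_9 ≤ t) = P(N ≥ 9) = 1 − P(N ≤ 8) ≈ 0.4075.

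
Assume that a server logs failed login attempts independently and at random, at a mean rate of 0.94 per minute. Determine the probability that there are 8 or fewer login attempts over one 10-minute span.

0.4042

Over the interval, μ = 0.94 × 10 = 9.4 (a 10-minute span = 10 minutes).
P(N ≤ 8) = Σ_{j=0}^{8} e^(−μ) μ^j/j! ≈ 0.4042.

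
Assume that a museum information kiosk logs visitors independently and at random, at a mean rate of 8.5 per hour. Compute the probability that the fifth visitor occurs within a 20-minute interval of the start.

0.1576

Over the interval, μ = 8.5 × 1/3 ≈ 2.83333 (a 20-minute interval = 1/3 hours).
The fifth arrival falls in the interval iff at least 5 events occur there: P(S_5 ≤ t) = P(N ≥ 5) = 1 − P(N ≤ 4) ≈ 0.1576.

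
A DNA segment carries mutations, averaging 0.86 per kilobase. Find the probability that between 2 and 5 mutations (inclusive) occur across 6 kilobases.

Over the interval, μ = 0.86 × 6 = 5.16 (6 kilobases).
P(2 ≤ N ≤ 5) = Σ_{j=2}^{5} e^(−5.16) · 5.16^j/j! ≈ 0.5525.

0.5525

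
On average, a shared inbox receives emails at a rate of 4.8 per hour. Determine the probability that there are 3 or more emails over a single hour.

0.8575

With mean μ = 4.8 per hour,
P(N ≥ 3) = 1 − P(N ≤ 2) = 1 − Σ_{j=0}^{2} e^(−μ) μ^j/j! ≈ 0.8575.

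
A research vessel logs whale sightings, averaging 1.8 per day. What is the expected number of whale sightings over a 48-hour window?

E[N] = λt = 1.8 × 2 = 3.6 (a 48-hour window = 2 days).

3.6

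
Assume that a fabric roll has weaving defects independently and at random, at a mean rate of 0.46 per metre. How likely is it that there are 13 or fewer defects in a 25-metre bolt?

0.7330

Over the interval, μ = 0.46 × 25 = 11.5 (a 25-metre bolt = 25 metres).
P(N ≤ 13) = Σ_{j=0}^{13} e^(−μ) μ^j/j! ≈ 0.7330.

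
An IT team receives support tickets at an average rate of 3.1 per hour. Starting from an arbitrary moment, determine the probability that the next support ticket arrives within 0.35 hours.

Inter-arrival times are exponential with rate λ = 3.1 per hour.
P(T ≤ 0.35) = 1 − e^(−λt) = 1 − e^(−3.1 × 0.35) = 1 − e^(−1.085) ≈ 0.6621.

0.6621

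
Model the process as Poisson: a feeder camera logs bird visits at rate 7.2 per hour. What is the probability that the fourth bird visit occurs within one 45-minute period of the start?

Over the interval, μ = 7.2 × 0.75 = 5.4 (a 45-minute period = 0.75 hours).
The fourth arrival falls in the interval iff at least 4 events occur there: P(S_4 ≤ t) = P(N ≥ 4) = 1 − P(N ≤ 3) ≈ 0.7867.

0.7867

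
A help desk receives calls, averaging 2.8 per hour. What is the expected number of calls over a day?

E[N] = λt = 2.8 × 24 = 67.2 (a day = 24 hours).

67.2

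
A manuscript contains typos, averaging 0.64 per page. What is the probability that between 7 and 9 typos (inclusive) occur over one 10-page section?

Over the interval, μ = 0.64 × 10 = 6.4 (a 10-page section = 10 pages).
P(7 ≤ N ≤ 9) = Σ_{j=7}^{9} e^(−6.4) · 6.4^j/j! ≈ 0.3435.

0.3435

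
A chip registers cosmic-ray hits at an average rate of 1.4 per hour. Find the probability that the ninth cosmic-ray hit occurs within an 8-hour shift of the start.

Over the interval, μ = 1.4 × 8 = 11.2 (an 8-hour shift = 8 hours).
The ninth arrival falls in the interval iff at least 9 events occur there: P(S_9 ≤ t) = P(N ≥ 9) = 1 − P(N ≤ 8) ≈ 0.7853.

0.7853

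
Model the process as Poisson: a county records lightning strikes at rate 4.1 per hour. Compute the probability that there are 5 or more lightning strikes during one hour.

0.3907

With mean μ = 4.1 per hour,
P(N ≥ 5) = 1 − P(N ≤ 4) = 1 − Σ_{j=0}^{4} e^(−μ) μ^j/j! ≈ 0.3907.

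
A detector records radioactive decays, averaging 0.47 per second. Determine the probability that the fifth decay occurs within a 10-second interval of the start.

Over the interval, μ = 0.47 × 10 = 4.7 (a 10-second interval = 10 seconds).
The fifth arrival falls in the interval iff at least 5 events occur there: P(S_5 ≤ t) = P(N ≥ 5) = 1 − P(N ≤ 4) ≈ 0.5054.

0.5054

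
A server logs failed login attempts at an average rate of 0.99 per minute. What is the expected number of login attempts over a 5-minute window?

E[N] = λt = 0.99 × 5 = 4.95 (a 5-minute window = 5 minutes).

4.95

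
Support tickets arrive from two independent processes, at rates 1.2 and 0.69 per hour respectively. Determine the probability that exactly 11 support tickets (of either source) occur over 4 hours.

0.0602

Independent Poisson processes superpose: combined rate λ = 1.2 + 0.69 = 1.89 per hour.
Over the interval, μ = 1.89 × 4 = 7.56 (4 hours).
P(N = 11) = e^(−7.56) · 7.56^11/11! ≈ 0.0602.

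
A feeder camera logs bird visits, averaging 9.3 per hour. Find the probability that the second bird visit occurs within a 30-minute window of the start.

0.9460

Over the interval, μ = 9.3 × 0.5 = 4.65 (a 30-minute window = 0.5 hours).
The second arrival falls in the interval iff at least 2 events occur there: P(S_2 ≤ t) = P(N ≥ 2) = 1 − P(N ≤ 1) ≈ 0.9460.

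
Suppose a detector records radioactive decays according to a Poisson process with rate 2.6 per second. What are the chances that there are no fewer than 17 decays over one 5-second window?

0.1645

Over the interval, μ = 2.6 × 5 = 13 (a 5-second window = 5 seconds).
P(N ≥ 17) = 1 − P(N ≤ 16) = 1 − Σ_{j=0}^{16} e^(−μ) μ^j/j! ≈ 0.1645.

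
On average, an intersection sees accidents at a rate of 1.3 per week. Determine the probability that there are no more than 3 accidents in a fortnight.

0.7360

Over the interval, μ = 1.3 × 2 = 2.6 (a fortnight = 2 weeks).
P(N ≤ 3) = Σ_{j=0}^{3} e^(−μ) μ^j/j! ≈ 0.7360.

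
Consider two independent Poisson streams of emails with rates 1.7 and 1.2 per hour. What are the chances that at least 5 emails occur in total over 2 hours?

0.6873

Independent Poisson processes superpose: combined rate λ = 1.7 + 1.2 = 2.9 per hour.
Over the interval, μ = 2.9 × 2 = 5.8 (2 hours).
P(N ≥ 5) = 1 − P(N ≤ 4) ≈ 0.6873.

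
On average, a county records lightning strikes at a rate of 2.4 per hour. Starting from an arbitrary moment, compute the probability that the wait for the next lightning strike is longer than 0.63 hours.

The wait for the next event is exponential with rate λ = 2.4 per hour.
P(T > 0.63) = e^(−λt) = e^(−2.4 × 0.63) = e^(−1.512) ≈ 0.2205.

0.2205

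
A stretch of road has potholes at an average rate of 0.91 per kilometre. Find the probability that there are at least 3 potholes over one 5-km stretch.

0.8320

Over the interval, μ = 0.91 × 5 = 4.55 (a 5-km stretch = 5 kilometres).
P(N ≥ 3) = 1 − P(N ≤ 2) = 1 − Σ_{j=0}^{2} e^(−μ) μ^j/j! ≈ 0.8320.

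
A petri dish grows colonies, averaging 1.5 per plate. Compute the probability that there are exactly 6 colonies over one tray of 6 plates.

0.0911

Over the interval, μ = 1.5 × 6 = 9 (a tray of 6 plates = 6 plates).
P(N = 6) = e^(−μ) μ^6/6! = e^(−9) · 9^6/720 ≈ 0.0911.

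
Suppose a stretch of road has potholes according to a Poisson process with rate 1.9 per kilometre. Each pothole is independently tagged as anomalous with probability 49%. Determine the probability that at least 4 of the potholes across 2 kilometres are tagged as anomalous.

Thinning: the potholes that are tagged as anomalous themselves form a Poisson process with rate 0.49 × 1.9 = 0.931 per kilometre.
Over the interval, μ = 0.931 × 2 = 1.862 (2 kilometres).
P(N ≥ 4) = 1 − P(N ≤ 3) ≈ 0.1189.

0.1189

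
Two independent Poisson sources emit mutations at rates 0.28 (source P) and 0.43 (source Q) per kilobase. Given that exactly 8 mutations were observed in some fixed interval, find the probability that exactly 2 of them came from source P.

0.2149

Given the total, each event is independently from source P with probability p = λ_P/(λ_P+λ_Q) = 0.28/0.71 ≈ 0.3944.
So K ~ Binomial(8, 0.28/0.71): P(K = 2) = C(8,2) · (0.28/0.71)^2 · (0.43/0.71)^6 ≈ 0.2149.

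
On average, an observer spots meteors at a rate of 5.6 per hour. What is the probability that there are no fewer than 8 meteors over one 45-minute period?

0.0639

Over the interval, μ = 5.6 × 0.75 = 4.2 (a 45-minute period = 0.75 hours).
P(N ≥ 8) = 1 − P(N ≤ 7) = 1 − Σ_{j=0}^{7} e^(−μ) μ^j/j! ≈ 0.0639.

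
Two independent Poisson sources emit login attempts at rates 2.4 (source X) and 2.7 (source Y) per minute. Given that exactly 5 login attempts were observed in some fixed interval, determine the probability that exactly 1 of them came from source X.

0.1848

Given the total, each event is independently from source X with probability p = λ_X/(λ_X+λ_Y) = 2.4/5.1 ≈ 0.4706.
So K ~ Binomial(5, 2.4/5.1): P(K = 1) = C(5,1) · (2.4/5.1)^1 · (2.7/5.1)^4 ≈ 0.1848.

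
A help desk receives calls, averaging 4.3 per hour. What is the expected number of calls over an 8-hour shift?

34.4

E[N] = λt = 4.3 × 8 = 34.4 (an 8-hour shift = 8 hours).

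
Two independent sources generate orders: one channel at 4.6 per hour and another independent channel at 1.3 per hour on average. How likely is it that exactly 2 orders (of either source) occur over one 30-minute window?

Independent Poisson processes superpose: combined rate λ = 4.6 + 1.3 = 5.9 per hour.
Over the interval, μ = 5.9 × 0.5 = 2.95 (a 30-minute window = 0.5 hours).
P(N = 2) = e^(−2.95) · 2.95^2/2! ≈ 0.2277.

0.2277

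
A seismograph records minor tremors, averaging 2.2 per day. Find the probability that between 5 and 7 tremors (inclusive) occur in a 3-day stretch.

0.4454

Over the interval, μ = 2.2 × 3 = 6.6 (a 3-day stretch = 3 days).
P(5 ≤ N ≤ 7) = Σ_{j=5}^{7} e^(−6.6) · 6.6^j/j! ≈ 0.4454.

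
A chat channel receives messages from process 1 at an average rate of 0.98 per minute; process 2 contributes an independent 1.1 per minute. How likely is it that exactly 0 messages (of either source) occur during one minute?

Independent Poisson processes superpose: combined rate λ = 0.98 + 1.1 = 2.08 per minute.
So μ = 2.08.
P(N = 0) = e^(−2.08) · 2.08^0/0! ≈ 0.1249.

0.1249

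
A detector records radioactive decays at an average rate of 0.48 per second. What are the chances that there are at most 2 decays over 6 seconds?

Over the interval, μ = 0.48 × 6 = 2.88 (6 seconds).
P(N ≤ 2) = Σ_{j=0}^{2} e^(−μ) μ^j/j! ≈ 0.4506.

0.4506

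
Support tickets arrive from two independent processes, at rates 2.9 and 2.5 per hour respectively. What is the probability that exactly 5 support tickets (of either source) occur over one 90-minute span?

0.0882

Independent Poisson processes superpose: combined rate λ = 2.9 + 2.5 = 5.4 per hour.
Over the interval, μ = 5.4 × 1.5 = 8.1 (a 90-minute span = 1.5 hours).
P(N = 5) = e^(−8.1) · 8.1^5/5! ≈ 0.0882.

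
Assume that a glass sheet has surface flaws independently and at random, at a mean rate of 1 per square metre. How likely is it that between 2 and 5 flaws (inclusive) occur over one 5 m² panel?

0.5755

Over the interval, μ = 1 × 5 = 5 (a 5 m² panel = 5 square metres).
P(2 ≤ N ≤ 5) = Σ_{j=2}^{5} e^(−5) · 5^j/j! ≈ 0.5755.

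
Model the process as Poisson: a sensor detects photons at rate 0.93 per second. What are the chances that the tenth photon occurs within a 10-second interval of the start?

Over the interval, μ = 0.93 × 10 = 9.3 (a 10-second interval = 10 seconds).
The tenth arrival falls in the interval iff at least 10 events occur there: P(S_10 ≤ t) = P(N ≥ 10) = 1 − P(N ≤ 9) ≈ 0.4521.

0.4521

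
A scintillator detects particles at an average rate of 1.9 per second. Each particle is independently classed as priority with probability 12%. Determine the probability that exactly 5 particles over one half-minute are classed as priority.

Thinning: the particles that are classed as priority themselves form a Poisson process with rate 0.12 × 1.9 = 0.228 per second.
Over the interval, μ = 0.228 × 30 = 6.84 (a half-minute = 30 seconds).
P(N = 5) = e^(−6.84) · 6.84^5/5! ≈ 0.1335.

0.1335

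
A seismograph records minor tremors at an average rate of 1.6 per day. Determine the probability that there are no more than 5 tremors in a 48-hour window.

Over the interval, μ = 1.6 × 2 = 3.2 (a 48-hour window = 2 days).
P(N ≤ 5) = Σ_{j=0}^{5} e^(−μ) μ^j/j! ≈ 0.8946.

0.8946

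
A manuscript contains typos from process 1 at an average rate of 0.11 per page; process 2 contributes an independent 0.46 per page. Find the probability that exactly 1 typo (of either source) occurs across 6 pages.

0.1119

Independent Poisson processes superpose: combined rate λ = 0.11 + 0.46 = 0.57 per page.
Over the interval, μ = 0.57 × 6 = 3.42 (6 pages).
P(N = 1) = e^(−3.42) · 3.42^1/1! ≈ 0.1119.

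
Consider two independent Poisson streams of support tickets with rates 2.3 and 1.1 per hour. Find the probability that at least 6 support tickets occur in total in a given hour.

Independent Poisson processes superpose: combined rate λ = 2.3 + 1.1 = 3.4 per hour.
So μ = 3.4.
P(N ≥ 6) = 1 − P(N ≤ 5) ≈ 0.1295.

0.1295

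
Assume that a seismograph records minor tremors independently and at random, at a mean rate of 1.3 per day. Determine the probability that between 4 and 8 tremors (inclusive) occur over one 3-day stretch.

Over the interval, μ = 1.3 × 3 = 3.9 (a 3-day stretch = 3 days).
P(4 ≤ N ≤ 8) = Σ_{j=4}^{8} e^(−3.9) · 3.9^j/j! ≈ 0.5282.

0.5282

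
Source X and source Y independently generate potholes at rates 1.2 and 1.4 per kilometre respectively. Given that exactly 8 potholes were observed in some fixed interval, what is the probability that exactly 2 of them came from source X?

Given the total, each event is independently from source X with probability p = λ_X/(λ_X+λ_Y) = 1.2/2.6 ≈ 0.4615.
So K ~ Binomial(8, 1.2/2.6): P(K = 2) = C(8,2) · (1.2/2.6)^2 · (1.4/2.6)^6 ≈ 0.1454.

0.1454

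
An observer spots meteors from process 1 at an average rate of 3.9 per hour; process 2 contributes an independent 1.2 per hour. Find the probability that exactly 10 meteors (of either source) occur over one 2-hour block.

Independent Poisson processes superpose: combined rate λ = 3.9 + 1.2 = 5.1 per hour.
Over the interval, μ = 5.1 × 2 = 10.2 (a 2-hour block = 2 hours).
P(N = 10) = e^(−10.2) · 10.2^10/10! ≈ 0.1249.

0.1249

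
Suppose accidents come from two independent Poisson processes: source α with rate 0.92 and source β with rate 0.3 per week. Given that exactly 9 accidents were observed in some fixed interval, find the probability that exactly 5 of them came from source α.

Given the total, each event is independently from source α with probability p = λ_α/(λ_α+λ_β) = 0.92/1.22 ≈ 0.7541.
So K ~ Binomial(9, 0.92/1.22): P(K = 5) = C(9,5) · (0.92/1.22)^5 · (0.3/1.22)^4 ≈ 0.1123.

0.1123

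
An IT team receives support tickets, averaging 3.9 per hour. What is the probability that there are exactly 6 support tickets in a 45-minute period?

Over the interval, μ = 3.9 × 0.75 = 2.925 (a 45-minute period = 0.75 hours).
P(N = 6) = e^(−μ) μ^6/6! = e^(−2.925) · 2.925^6/720 ≈ 0.0467.

0.0467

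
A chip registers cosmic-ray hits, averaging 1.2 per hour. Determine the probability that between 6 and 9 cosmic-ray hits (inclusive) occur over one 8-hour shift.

Over the interval, μ = 1.2 × 8 = 9.6 (an 8-hour shift = 8 hours).
P(6 ≤ N ≤ 9) = Σ_{j=6}^{9} e^(−9.6) · 9.6^j/j! ≈ 0.4250.

0.4250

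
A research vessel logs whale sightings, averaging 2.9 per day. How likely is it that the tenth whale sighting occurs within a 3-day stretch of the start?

0.3731

Over the interval, μ = 2.9 × 3 = 8.7 (a 3-day stretch = 3 days).
The tenth arrival falls in the interval iff at least 10 events occur there: P(S_10 ≤ t) = P(N ≥ 10) = 1 − P(N ≤ 9) ≈ 0.3731.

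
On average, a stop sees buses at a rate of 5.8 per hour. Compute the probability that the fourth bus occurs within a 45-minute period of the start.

Over the interval, μ = 5.8 × 0.75 = 4.35 (a 45-minute period = 0.75 hours).
The fourth arrival falls in the interval iff at least 4 events occur there: P(S_4 ≤ t) = P(N ≥ 4) = 1 − P(N ≤ 3) ≈ 0.6318.

0.6318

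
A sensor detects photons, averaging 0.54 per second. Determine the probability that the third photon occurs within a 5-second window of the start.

0.5064

Over the interval, μ = 0.54 × 5 = 2.7 (a 5-second window = 5 seconds).
The third arrival falls in the interval iff at least 3 events occur there: P(S_3 ≤ t) = P(N ≥ 3) = 1 − P(N ≤ 2) ≈ 0.5064.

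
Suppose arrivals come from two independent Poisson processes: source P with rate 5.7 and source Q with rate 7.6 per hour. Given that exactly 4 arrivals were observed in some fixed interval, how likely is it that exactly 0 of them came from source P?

0.1066

Given the total, each event is independently from source P with probability p = λ_P/(λ_P+λ_Q) = 5.7/13.3 ≈ 0.4286.
So K ~ Binomial(4, 5.7/13.3): P(K = 0) = C(4,0) · (5.7/13.3)^0 · (7.6/13.3)^4 ≈ 0.1066.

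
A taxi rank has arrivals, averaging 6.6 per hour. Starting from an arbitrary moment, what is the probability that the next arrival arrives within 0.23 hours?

0.7809

Inter-arrival times are exponential with rate λ = 6.6 per hour.
P(T ≤ 0.23) = 1 − e^(−λt) = 1 − e^(−6.6 × 0.23) = 1 − e^(−1.518) ≈ 0.7809.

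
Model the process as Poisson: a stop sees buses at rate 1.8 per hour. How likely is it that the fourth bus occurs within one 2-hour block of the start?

0.4848

Over the interval, μ = 1.8 × 2 = 3.6 (a 2-hour block = 2 hours).
The fourth arrival falls in the interval iff at least 4 events occur there: P(S_4 ≤ t) = P(N ≥ 4) = 1 − P(N ≤ 3) ≈ 0.4848.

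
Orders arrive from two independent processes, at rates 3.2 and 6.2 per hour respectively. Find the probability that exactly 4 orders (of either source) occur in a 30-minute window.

0.1849

Independent Poisson processes superpose: combined rate λ = 3.2 + 6.2 = 9.4 per hour.
Over the interval, μ = 9.4 × 0.5 = 4.7 (a 30-minute window = 0.5 hours).
P(N = 4) = e^(−4.7) · 4.7^4/4! ≈ 0.1849.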